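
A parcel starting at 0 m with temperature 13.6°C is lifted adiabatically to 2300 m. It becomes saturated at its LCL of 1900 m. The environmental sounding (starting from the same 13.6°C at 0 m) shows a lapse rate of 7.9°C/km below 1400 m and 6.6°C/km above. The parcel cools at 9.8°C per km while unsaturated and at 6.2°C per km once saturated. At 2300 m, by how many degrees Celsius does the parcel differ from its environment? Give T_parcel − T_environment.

Parcel:
  0 → 1900 m (dry, 9.8°C/km): ΔT = -9.8 × 1.9 = -18.62°C → T = -5.02°C
  1900 → 2300 m (saturated, 6.2°C/km): ΔT = -6.2 × 0.4 = -2.48°C → T = -7.5°C
Environment:
  0 → 1400 m (environment, lower layer, 7.9°C/km): ΔT = -7.9 × 1.4 = -11.06°C → T = 2.54°C
  1400 → 2300 m (environment, upper layer, 6.6°C/km): ΔT = -6.6 × 0.9 = -5.94°C → T = -3.4°C
T_parcel − T_env = -7.5 − (-3.4) = -4.1°C

-4.1°C (parcel cooler than environment)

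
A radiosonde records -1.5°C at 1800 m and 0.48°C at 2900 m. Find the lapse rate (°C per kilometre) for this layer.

Γ = −ΔT/Δz = (-1.5 − 0.48) / (2900 − 1800) m
  = -1.98°C / 1.1 km = -1.8°C/km

-1.8°C/km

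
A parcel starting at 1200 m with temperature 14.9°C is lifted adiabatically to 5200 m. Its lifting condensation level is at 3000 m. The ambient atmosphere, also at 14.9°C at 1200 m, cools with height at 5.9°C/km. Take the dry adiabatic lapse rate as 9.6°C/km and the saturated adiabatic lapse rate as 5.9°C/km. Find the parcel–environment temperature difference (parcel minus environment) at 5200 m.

Parcel:
  1200–3000 m, dry: Δz = 1.8 km ⇒ ΔT = -17.28°C; T = -2.38°C
  3000–5200 m, saturated: Δz = 2.2 km ⇒ ΔT = -12.98°C; T = -15.36°C
Environment:
  1200–5200 m, environment: Δz = 4 km ⇒ ΔT = -23.6°C; T = -8.7°C
T_parcel − T_env = -15.36 − (-8.7) = -6.66°C

-6.66°C (parcel cooler than environment)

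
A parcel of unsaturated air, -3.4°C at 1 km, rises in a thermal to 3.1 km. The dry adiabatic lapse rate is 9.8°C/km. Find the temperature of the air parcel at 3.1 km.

-23.98°C

Dry adiabatic to 3100 m: -9.8 × 2.1 km = -20.58°C, so T = -23.98°C.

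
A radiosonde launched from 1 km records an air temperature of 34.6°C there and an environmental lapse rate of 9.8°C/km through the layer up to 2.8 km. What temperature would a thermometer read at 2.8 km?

16.96°C

From 1000 m to 2800 m (environmental): cools by 9.8 × 1.8 = 17.64°C, giving 16.96°C.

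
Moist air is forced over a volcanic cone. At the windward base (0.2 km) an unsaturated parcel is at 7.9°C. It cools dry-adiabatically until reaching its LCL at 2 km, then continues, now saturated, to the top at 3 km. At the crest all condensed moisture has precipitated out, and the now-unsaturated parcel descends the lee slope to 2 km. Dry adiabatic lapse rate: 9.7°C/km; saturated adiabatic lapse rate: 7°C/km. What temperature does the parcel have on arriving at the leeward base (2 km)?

-6.86°C

200–2000 m, dry: Δz = 1.8 km ⇒ ΔT = -17.46°C; T = -9.56°C
2000–3000 m, saturated: Δz = 1 km ⇒ ΔT = -7°C; T = -16.56°C
3000–2000 m, dry descent: Δz = 1 km ⇒ ΔT = +9.7°C; T = -6.86°C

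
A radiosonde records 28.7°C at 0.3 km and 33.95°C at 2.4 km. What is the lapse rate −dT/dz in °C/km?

-2.5°C/km

Γ = −ΔT/Δz = (28.7 − 33.95) / (2400 − 300) m
  = -5.25°C / 2.1 km = -2.5°C/km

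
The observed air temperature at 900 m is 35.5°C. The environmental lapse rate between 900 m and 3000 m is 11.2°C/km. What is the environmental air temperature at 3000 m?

11.98°C

900 → 3000 m (environmental, 11.2°C/km): ΔT = -11.2 × 2.1 = -23.52°C → T = 11.98°C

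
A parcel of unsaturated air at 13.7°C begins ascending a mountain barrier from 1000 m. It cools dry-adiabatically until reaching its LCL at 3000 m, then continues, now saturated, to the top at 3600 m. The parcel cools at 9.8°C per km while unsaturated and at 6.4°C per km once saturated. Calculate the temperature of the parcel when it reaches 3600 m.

-9.74°C

1000 → 3000 m (dry, 9.8°C/km): ΔT = -9.8 × 2 = -19.6°C → T = -5.9°C
3000 → 3600 m (saturated, 6.4°C/km): ΔT = -6.4 × 0.6 = -3.84°C → T = -9.74°C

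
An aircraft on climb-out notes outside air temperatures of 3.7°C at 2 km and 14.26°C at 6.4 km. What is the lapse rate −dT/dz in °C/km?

Γ = −ΔT/Δz = (3.7 − 14.26) / (6400 − 2000) m
  = -10.56°C / 4.4 km = -2.4°C/km

-2.4°C/km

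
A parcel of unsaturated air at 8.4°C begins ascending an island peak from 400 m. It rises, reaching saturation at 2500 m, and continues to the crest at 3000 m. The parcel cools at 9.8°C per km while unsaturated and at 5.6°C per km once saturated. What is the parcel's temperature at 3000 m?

400–2500 m, dry: Δz = 2.1 km ⇒ ΔT = -20.58°C; T = -12.18°C
2500–3000 m, saturated: Δz = 0.5 km ⇒ ΔT = -2.8°C; T = -14.98°C

-14.98°C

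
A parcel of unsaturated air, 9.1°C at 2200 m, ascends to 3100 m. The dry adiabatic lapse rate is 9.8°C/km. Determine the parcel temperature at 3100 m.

0.28°C

2200–3100 m, dry adiabatic: Δz = 0.9 km ⇒ ΔT = -8.82°C; T = 0.28°C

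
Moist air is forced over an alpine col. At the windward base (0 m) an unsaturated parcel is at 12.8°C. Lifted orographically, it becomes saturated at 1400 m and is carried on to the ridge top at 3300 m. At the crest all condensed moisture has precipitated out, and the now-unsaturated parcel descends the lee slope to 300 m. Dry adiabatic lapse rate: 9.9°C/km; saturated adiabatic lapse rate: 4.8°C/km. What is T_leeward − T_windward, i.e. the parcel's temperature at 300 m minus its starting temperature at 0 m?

+6.72°C

Dry to 1400 m: -9.9 × 1.4 km = -13.86°C, so T = -1.06°C.
Saturated to 3300 m: -4.8 × 1.9 km = -9.12°C, so T = -10.18°C.
Dry descent to 300 m: +9.9 × 3 km = +29.7°C, so T = 19.52°C.
Net change vs windward start: 19.52 − 12.8 = +6.72°C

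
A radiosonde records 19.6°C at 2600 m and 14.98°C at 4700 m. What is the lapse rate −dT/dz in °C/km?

2.2°C/km

Γ = −ΔT/Δz = (19.6 − 14.98) / (4700 − 2600) m
  = 4.62°C / 2.1 km = 2.2°C/km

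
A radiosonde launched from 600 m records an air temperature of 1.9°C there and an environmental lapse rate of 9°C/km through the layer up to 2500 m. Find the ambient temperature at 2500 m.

-15.2°C

From 600 m to 2500 m (environmental): cools by 9 × 1.9 = 17.1°C, giving -15.2°C.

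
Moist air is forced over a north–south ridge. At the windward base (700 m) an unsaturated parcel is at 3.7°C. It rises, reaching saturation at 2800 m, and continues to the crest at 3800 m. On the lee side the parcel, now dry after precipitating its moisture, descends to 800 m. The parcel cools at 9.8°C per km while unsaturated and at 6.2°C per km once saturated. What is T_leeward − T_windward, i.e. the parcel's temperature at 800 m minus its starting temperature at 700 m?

+2.62°C

From 700 m to 2800 m (dry): cools by 9.8 × 2.1 = 20.58°C, giving -16.88°C.
From 2800 m to 3800 m (saturated): cools by 6.2 × 1 = 6.2°C, giving -23.08°C.
From 3800 m to 800 m (dry descent): warms by 9.8 × 3 = 29.4°C, giving 6.32°C.
Net change vs windward start: 6.32 − 3.7 = +2.62°C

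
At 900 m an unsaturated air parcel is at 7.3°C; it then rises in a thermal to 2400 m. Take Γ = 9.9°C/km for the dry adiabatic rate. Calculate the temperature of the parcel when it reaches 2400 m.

900–2400 m, dry adiabatic: Δz = 1.5 km ⇒ ΔT = -14.85°C; T = -7.55°C

-7.55°C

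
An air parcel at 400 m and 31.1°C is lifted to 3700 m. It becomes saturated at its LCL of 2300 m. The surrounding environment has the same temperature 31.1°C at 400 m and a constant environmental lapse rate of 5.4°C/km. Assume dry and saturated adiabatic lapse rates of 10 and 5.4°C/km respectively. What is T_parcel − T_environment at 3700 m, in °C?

-8.74°C (parcel cooler than environment)

Parcel:
  400–2300 m, dry: Δz = 1.9 km ⇒ ΔT = -19°C; T = 12.1°C
  2300–3700 m, saturated: Δz = 1.4 km ⇒ ΔT = -7.56°C; T = 4.54°C
Environment:
  400–3700 m, environment: Δz = 3.3 km ⇒ ΔT = -17.82°C; T = 13.28°C
T_parcel − T_env = 4.54 − 13.28 = -8.74°C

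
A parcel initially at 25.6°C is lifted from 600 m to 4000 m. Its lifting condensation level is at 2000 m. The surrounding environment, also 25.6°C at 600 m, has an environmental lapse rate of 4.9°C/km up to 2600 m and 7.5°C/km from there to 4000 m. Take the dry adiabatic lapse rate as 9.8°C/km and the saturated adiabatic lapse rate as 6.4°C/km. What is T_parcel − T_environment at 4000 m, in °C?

Parcel:
  Dry to 2000 m: -9.8 × 1.4 km = -13.72°C, so T = 11.88°C.
  Saturated to 4000 m: -6.4 × 2 km = -12.8°C, so T = -0.92°C.
Environment:
  Environment, lower layer to 2600 m: -4.9 × 2 km = -9.8°C, so T = 15.8°C.
  Environment, upper layer to 4000 m: -7.5 × 1.4 km = -10.5°C, so T = 5.3°C.
T_parcel − T_env = -0.92 − 5.3 = -6.22°C

-6.22°C (parcel cooler than environment)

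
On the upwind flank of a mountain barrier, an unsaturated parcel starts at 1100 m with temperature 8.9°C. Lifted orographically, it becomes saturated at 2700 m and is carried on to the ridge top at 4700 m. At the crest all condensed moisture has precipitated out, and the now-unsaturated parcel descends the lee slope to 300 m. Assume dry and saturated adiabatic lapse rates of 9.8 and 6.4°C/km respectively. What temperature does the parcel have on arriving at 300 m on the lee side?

1100 → 2700 m (dry, 9.8°C/km): ΔT = -9.8 × 1.6 = -15.68°C → T = -6.78°C
2700 → 4700 m (saturated, 6.4°C/km): ΔT = -6.4 × 2 = -12.8°C → T = -19.58°C
4700 → 300 m (dry descent, 9.8°C/km): ΔT = +9.8 × 4.4 = +43.12°C → T = 23.54°C

23.54°C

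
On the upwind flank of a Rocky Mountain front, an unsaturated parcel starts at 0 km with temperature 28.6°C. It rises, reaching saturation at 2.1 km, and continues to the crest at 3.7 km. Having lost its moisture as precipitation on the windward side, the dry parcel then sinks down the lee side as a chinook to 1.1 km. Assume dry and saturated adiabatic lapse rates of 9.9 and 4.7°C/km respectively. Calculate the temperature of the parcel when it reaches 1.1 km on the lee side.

26.03°C

From 0 m to 2100 m (dry): cools by 9.9 × 2.1 = 20.79°C, giving 7.81°C.
From 2100 m to 3700 m (saturated): cools by 4.7 × 1.6 = 7.52°C, giving 0.29°C.
From 3700 m to 1100 m (dry descent): warms by 9.9 × 2.6 = 25.74°C, giving 26.03°C.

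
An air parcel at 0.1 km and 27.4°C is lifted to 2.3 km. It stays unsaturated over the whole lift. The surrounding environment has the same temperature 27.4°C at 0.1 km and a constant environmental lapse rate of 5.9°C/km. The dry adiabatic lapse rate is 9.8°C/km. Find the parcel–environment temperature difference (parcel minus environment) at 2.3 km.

Parcel:
  Dry to 2300 m: -9.8 × 2.2 km = -21.56°C, so T = 5.84°C.
Environment:
  Environment to 2300 m: -5.9 × 2.2 km = -12.98°C, so T = 14.42°C.
T_parcel − T_env = 5.84 − 14.42 = -8.58°C

-8.58°C (parcel cooler than environment)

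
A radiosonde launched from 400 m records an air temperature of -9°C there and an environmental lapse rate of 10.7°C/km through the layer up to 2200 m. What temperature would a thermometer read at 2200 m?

Environmental to 2200 m: -10.7 × 1.8 km = -19.26°C, so T = -28.26°C.

-28.26°C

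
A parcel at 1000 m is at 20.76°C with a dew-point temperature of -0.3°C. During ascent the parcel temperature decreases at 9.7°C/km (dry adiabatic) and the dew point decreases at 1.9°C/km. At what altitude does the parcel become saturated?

T and T_d converge at 9.7 − 1.9 = 7.8°C per km
Height above start = (20.76 − (-0.3)) / 7.8 = 2.7 km
LCL altitude = 1000 m + 2700 m = 3700 m

3700 m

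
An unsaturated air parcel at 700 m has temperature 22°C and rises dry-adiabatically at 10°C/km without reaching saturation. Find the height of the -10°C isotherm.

3900 m

Height above start = (22 − (-10)) / 10 = 3.2 km
Altitude = 700 m + 3200 m = 3900 m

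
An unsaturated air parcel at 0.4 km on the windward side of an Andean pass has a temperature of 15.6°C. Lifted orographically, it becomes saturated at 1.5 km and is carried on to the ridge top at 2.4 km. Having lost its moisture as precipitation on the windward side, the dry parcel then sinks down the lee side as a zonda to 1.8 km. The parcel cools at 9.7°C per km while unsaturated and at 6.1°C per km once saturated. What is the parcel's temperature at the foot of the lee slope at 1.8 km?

5.26°C

Dry to 1500 m: -9.7 × 1.1 km = -10.67°C, so T = 4.93°C.
Saturated to 2400 m: -6.1 × 0.9 km = -5.49°C, so T = -0.56°C.
Dry descent to 1800 m: +9.7 × 0.6 km = +5.82°C, so T = 5.26°C.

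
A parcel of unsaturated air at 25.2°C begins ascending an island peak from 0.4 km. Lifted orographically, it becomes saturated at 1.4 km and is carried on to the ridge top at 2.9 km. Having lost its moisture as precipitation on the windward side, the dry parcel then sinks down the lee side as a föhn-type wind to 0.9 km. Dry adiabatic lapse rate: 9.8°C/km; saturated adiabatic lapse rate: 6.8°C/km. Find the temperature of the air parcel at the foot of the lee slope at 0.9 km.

24.8°C

Dry to 1400 m: -9.8 × 1 km = -9.8°C, so T = 15.4°C.
Saturated to 2900 m: -6.8 × 1.5 km = -10.2°C, so T = 5.2°C.
Dry descent to 900 m: +9.8 × 2 km = +19.6°C, so T = 24.8°C.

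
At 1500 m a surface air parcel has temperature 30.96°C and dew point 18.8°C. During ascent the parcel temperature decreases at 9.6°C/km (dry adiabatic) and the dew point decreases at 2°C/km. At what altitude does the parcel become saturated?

3100 m

T and T_d converge at 9.6 − 2 = 7.6°C per km
Height above start = (30.96 − 18.8) / 7.6 = 1.6 km
LCL altitude = 1500 m + 1600 m = 3100 m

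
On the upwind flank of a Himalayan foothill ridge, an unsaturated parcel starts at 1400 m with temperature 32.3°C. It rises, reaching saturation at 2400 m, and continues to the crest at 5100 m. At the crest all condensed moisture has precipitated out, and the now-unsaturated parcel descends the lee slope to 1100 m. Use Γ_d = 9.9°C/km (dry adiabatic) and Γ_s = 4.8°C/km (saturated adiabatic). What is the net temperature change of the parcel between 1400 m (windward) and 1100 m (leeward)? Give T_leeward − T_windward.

+16.74°C

1400–2400 m, dry: Δz = 1 km ⇒ ΔT = -9.9°C; T = 22.4°C
2400–5100 m, saturated: Δz = 2.7 km ⇒ ΔT = -12.96°C; T = 9.44°C
5100–1100 m, dry descent: Δz = 4 km ⇒ ΔT = +39.6°C; T = 49.04°C
Net change vs windward start: 49.04 − 32.3 = +16.74°C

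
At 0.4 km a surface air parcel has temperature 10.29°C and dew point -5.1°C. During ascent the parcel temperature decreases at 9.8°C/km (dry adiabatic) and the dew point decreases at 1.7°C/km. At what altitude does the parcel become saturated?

2.3 km

T and T_d converge at 9.8 − 1.7 = 8.1°C per km
Height above start = (10.29 − (-5.1)) / 8.1 = 1.9 km
LCL altitude = 400 m + 1900 m = 2300 m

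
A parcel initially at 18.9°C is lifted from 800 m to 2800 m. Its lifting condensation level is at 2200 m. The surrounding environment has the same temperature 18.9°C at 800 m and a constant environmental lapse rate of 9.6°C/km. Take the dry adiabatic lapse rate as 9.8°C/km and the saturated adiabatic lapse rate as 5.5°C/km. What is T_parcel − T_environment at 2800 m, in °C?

Parcel:
  Dry to 2200 m: -9.8 × 1.4 km = -13.72°C, so T = 5.18°C.
  Saturated to 2800 m: -5.5 × 0.6 km = -3.3°C, so T = 1.88°C.
Environment:
  Environment to 2800 m: -9.6 × 2 km = -19.2°C, so T = -0.3°C.
T_parcel − T_env = 1.88 − (-0.3) = +2.18°C

+2.18°C (parcel warmer than environment)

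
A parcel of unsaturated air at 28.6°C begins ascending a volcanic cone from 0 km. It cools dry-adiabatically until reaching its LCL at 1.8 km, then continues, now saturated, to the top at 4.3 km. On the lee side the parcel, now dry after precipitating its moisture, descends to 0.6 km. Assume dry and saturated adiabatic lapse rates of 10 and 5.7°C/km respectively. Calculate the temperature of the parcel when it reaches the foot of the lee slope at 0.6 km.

33.35°C

0–1800 m, dry: Δz = 1.8 km ⇒ ΔT = -18°C; T = 10.6°C
1800–4300 m, saturated: Δz = 2.5 km ⇒ ΔT = -14.25°C; T = -3.65°C
4300–600 m, dry descent: Δz = 3.7 km ⇒ ΔT = +37°C; T = 33.35°C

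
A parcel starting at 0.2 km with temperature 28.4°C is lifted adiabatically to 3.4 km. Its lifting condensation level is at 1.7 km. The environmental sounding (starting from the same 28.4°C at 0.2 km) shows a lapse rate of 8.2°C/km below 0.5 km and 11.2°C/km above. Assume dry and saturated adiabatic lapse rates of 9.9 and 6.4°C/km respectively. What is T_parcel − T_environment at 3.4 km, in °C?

Parcel:
  200–1700 m, dry: Δz = 1.5 km ⇒ ΔT = -14.85°C; T = 13.55°C
  1700–3400 m, saturated: Δz = 1.7 km ⇒ ΔT = -10.88°C; T = 2.67°C
Environment:
  200–500 m, environment, lower layer: Δz = 0.3 km ⇒ ΔT = -2.46°C; T = 25.94°C
  500–3400 m, environment, upper layer: Δz = 2.9 km ⇒ ΔT = -32.48°C; T = -6.54°C
T_parcel − T_env = 2.67 − (-6.54) = +9.21°C

+9.21°C (parcel warmer than environment)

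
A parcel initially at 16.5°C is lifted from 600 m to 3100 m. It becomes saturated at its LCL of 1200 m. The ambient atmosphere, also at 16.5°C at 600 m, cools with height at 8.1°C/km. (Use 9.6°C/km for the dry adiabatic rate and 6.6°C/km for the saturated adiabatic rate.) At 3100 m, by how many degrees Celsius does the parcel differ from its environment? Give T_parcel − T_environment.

+1.95°C (parcel warmer than environment)

Parcel:
  600 → 1200 m (dry, 9.6°C/km): ΔT = -9.6 × 0.6 = -5.76°C → T = 10.74°C
  1200 → 3100 m (saturated, 6.6°C/km): ΔT = -6.6 × 1.9 = -12.54°C → T = -1.8°C
Environment:
  600 → 3100 m (environment, 8.1°C/km): ΔT = -8.1 × 2.5 = -20.25°C → T = -3.75°C
T_parcel − T_env = -1.8 − (-3.75) = +1.95°C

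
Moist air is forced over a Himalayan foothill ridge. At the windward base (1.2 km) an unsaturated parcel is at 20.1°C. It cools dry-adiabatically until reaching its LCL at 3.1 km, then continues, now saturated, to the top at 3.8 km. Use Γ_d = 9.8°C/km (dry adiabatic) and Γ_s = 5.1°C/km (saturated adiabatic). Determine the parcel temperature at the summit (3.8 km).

-2.09°C

1200 → 3100 m (dry, 9.8°C/km): ΔT = -9.8 × 1.9 = -18.62°C → T = 1.48°C
3100 → 3800 m (saturated, 5.1°C/km): ΔT = -5.1 × 0.7 = -3.57°C → T = -2.09°C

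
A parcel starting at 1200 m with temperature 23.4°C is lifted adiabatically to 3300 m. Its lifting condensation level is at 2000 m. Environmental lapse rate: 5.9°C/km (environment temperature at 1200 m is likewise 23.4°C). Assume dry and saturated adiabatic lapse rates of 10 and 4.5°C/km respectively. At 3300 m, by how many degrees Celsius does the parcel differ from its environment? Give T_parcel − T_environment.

Parcel:
  1200–2000 m, dry: Δz = 0.8 km ⇒ ΔT = -8°C; T = 15.4°C
  2000–3300 m, saturated: Δz = 1.3 km ⇒ ΔT = -5.85°C; T = 9.55°C
Environment:
  1200–3300 m, environment: Δz = 2.1 km ⇒ ΔT = -12.39°C; T = 11.01°C
T_parcel − T_env = 9.55 − 11.01 = -1.46°C

-1.46°C (parcel cooler than environment)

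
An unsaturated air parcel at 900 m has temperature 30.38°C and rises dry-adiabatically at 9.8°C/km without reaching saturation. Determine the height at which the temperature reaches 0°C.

4000 m

Height above start = (30.38 − 0) / 9.8 = 3.1 km
Altitude = 900 m + 3100 m = 4000 m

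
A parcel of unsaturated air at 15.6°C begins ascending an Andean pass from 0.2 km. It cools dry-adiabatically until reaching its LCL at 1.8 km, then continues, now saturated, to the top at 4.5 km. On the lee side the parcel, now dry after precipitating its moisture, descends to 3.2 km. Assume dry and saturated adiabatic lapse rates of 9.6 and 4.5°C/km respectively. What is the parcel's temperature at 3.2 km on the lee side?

200–1800 m, dry: Δz = 1.6 km ⇒ ΔT = -15.36°C; T = 0.24°C
1800–4500 m, saturated: Δz = 2.7 km ⇒ ΔT = -12.15°C; T = -11.91°C
4500–3200 m, dry descent: Δz = 1.3 km ⇒ ΔT = +12.48°C; T = 0.57°C

0.57°C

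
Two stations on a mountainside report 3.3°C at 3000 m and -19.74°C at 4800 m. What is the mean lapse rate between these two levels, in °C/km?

12.8°C/km

Γ = −ΔT/Δz = (3.3 − (-19.74)) / (4800 − 3000) m
  = 23.04°C / 1.8 km = 12.8°C/km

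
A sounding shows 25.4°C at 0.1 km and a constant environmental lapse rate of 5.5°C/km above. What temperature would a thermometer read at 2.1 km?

14.4°C

Environmental to 2100 m: -5.5 × 2 km = -11°C, so T = 14.4°C.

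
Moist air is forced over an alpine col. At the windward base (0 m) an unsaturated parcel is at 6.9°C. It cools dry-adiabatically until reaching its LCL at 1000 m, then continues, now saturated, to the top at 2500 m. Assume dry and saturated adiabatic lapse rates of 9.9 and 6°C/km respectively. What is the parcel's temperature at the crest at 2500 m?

Dry to 1000 m: -9.9 × 1 km = -9.9°C, so T = -3°C.
Saturated to 2500 m: -6 × 1.5 km = -9°C, so T = -12°C.

-12°C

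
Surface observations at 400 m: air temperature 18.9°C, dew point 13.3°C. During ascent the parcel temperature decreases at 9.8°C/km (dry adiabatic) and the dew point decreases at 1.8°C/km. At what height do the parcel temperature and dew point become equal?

T and T_d converge at 9.8 − 1.8 = 8°C per km
Height above start = (18.9 − 13.3) / 8 = 0.7 km
LCL altitude = 400 m + 700 m = 1100 m

1100 m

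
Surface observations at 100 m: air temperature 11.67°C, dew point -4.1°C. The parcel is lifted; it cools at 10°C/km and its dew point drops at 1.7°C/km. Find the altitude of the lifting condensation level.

T and T_d converge at 10 − 1.7 = 8.3°C per km
Height above start = (11.67 − (-4.1)) / 8.3 = 1.9 km
LCL altitude = 100 m + 1900 m = 2000 m

2000 m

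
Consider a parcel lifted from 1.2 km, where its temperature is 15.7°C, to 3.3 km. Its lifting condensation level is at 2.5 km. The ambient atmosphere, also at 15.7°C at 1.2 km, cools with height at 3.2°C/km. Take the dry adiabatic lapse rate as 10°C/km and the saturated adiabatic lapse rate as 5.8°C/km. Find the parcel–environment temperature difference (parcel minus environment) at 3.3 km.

Parcel:
  Dry to 2500 m: -10 × 1.3 km = -13°C, so T = 2.7°C.
  Saturated to 3300 m: -5.8 × 0.8 km = -4.64°C, so T = -1.94°C.
Environment:
  Environment to 3300 m: -3.2 × 2.1 km = -6.72°C, so T = 8.98°C.
T_parcel − T_env = -1.94 − 8.98 = -10.92°C

-10.92°C (parcel cooler than environment)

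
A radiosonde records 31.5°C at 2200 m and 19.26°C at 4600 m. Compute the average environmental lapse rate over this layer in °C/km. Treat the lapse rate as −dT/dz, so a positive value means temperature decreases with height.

5.1°C/km

Γ = −ΔT/Δz = (31.5 − 19.26) / (4600 − 2200) m
  = 12.24°C / 2.4 km = 5.1°C/km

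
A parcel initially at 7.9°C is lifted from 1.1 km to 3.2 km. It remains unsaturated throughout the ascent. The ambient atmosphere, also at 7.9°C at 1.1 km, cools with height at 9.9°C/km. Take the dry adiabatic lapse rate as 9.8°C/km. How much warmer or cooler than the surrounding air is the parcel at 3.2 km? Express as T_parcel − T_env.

+0.21°C (parcel warmer than environment)

Parcel:
  From 1100 m to 3200 m (dry): cools by 9.8 × 2.1 = 20.58°C, giving -12.68°C.
Environment:
  From 1100 m to 3200 m (environment): cools by 9.9 × 2.1 = 20.79°C, giving -12.89°C.
T_parcel − T_env = -12.68 − (-12.89) = +0.21°C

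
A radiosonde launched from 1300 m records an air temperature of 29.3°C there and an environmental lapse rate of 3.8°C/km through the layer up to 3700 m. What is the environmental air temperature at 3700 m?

20.18°C

From 1300 m to 3700 m (environmental): cools by 3.8 × 2.4 = 9.12°C, giving 20.18°C.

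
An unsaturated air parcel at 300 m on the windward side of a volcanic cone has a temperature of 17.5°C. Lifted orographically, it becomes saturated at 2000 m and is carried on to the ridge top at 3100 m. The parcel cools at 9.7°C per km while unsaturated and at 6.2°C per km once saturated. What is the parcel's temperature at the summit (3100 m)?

300 → 2000 m (dry, 9.7°C/km): ΔT = -9.7 × 1.7 = -16.49°C → T = 1.01°C
2000 → 3100 m (saturated, 6.2°C/km): ΔT = -6.2 × 1.1 = -6.82°C → T = -5.81°C

-5.81°C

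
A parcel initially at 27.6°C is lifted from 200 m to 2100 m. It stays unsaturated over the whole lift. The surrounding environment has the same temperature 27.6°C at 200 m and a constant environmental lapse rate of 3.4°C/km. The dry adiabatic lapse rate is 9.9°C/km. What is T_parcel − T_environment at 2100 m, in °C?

-12.35°C (parcel cooler than environment)

Parcel:
  From 200 m to 2100 m (dry): cools by 9.9 × 1.9 = 18.81°C, giving 8.79°C.
Environment:
  From 200 m to 2100 m (environment): cools by 3.4 × 1.9 = 6.46°C, giving 21.14°C.
T_parcel − T_env = 8.79 − 21.14 = -12.35°C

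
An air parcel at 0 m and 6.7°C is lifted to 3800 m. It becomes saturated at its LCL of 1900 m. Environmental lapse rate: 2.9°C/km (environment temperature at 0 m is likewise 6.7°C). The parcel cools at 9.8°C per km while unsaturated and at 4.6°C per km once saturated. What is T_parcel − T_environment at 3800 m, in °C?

-16.34°C (parcel cooler than environment)

Parcel:
  0–1900 m, dry: Δz = 1.9 km ⇒ ΔT = -18.62°C; T = -11.92°C
  1900–3800 m, saturated: Δz = 1.9 km ⇒ ΔT = -8.74°C; T = -20.66°C
Environment:
  0–3800 m, environment: Δz = 3.8 km ⇒ ΔT = -11.02°C; T = -4.32°C
T_parcel − T_env = -20.66 − (-4.32) = -16.34°C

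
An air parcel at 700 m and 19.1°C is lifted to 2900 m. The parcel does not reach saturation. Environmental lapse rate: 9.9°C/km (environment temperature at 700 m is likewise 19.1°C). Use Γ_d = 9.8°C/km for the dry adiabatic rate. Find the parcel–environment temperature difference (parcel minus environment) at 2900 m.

+0.22°C (parcel warmer than environment)

Parcel:
  Dry to 2900 m: -9.8 × 2.2 km = -21.56°C, so T = -2.46°C.
Environment:
  Environment to 2900 m: -9.9 × 2.2 km = -21.78°C, so T = -2.68°C.
T_parcel − T_env = -2.46 − (-2.68) = +0.22°C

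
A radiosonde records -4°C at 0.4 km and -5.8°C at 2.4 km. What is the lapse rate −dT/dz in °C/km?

0.9°C/km

Γ = −ΔT/Δz = (-4 − (-5.8)) / (2400 − 400) m
  = 1.8°C / 2 km = 0.9°C/km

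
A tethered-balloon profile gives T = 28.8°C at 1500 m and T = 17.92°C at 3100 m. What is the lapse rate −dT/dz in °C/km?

Γ = −ΔT/Δz = (28.8 − 17.92) / (3100 − 1500) m
  = 10.88°C / 1.6 km = 6.8°C/km

6.8°C/km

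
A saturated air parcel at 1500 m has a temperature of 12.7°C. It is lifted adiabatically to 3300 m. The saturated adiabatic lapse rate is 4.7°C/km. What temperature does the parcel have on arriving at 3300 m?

4.24°C

1500–3300 m, saturated adiabatic: Δz = 1.8 km ⇒ ΔT = -8.46°C; T = 4.24°C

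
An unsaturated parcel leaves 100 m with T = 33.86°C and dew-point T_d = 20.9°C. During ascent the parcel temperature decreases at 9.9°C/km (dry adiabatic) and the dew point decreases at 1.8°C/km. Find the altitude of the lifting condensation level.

T and T_d converge at 9.9 − 1.8 = 8.1°C per km
Height above start = (33.86 − 20.9) / 8.1 = 1.6 km
LCL altitude = 100 m + 1600 m = 1700 m

1700 m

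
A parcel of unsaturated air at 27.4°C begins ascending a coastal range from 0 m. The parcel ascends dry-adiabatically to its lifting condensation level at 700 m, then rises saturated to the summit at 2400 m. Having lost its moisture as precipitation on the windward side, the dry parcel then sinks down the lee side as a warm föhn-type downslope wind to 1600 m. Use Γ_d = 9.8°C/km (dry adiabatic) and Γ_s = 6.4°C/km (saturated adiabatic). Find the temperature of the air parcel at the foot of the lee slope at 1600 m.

17.5°C

From 0 m to 700 m (dry): cools by 9.8 × 0.7 = 6.86°C, giving 20.54°C.
From 700 m to 2400 m (saturated): cools by 6.4 × 1.7 = 10.88°C, giving 9.66°C.
From 2400 m to 1600 m (dry descent): warms by 9.8 × 0.8 = 7.84°C, giving 17.5°C.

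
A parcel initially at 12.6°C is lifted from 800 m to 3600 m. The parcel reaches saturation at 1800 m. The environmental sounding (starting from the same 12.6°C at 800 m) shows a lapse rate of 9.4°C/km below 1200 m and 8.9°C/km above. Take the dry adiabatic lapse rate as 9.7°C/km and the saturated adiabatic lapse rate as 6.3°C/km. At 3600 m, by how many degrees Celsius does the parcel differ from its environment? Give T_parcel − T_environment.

+4.08°C (parcel warmer than environment)

Parcel:
  800 → 1800 m (dry, 9.7°C/km): ΔT = -9.7 × 1 = -9.7°C → T = 2.9°C
  1800 → 3600 m (saturated, 6.3°C/km): ΔT = -6.3 × 1.8 = -11.34°C → T = -8.44°C
Environment:
  800 → 1200 m (environment, lower layer, 9.4°C/km): ΔT = -9.4 × 0.4 = -3.76°C → T = 8.84°C
  1200 → 3600 m (environment, upper layer, 8.9°C/km): ΔT = -8.9 × 2.4 = -21.36°C → T = -12.52°C
T_parcel − T_env = -8.44 − (-12.52) = +4.08°C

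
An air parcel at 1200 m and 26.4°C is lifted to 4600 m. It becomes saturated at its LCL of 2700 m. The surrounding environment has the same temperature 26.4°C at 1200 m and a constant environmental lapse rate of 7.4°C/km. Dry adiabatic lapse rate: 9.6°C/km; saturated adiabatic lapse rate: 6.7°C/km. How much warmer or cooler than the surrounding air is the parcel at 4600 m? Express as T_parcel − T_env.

-1.97°C (parcel cooler than environment)

Parcel:
  1200 → 2700 m (dry, 9.6°C/km): ΔT = -9.6 × 1.5 = -14.4°C → T = 12°C
  2700 → 4600 m (saturated, 6.7°C/km): ΔT = -6.7 × 1.9 = -12.73°C → T = -0.73°C
Environment:
  1200 → 4600 m (environment, 7.4°C/km): ΔT = -7.4 × 3.4 = -25.16°C → T = 1.24°C
T_parcel − T_env = -0.73 − 1.24 = -1.97°C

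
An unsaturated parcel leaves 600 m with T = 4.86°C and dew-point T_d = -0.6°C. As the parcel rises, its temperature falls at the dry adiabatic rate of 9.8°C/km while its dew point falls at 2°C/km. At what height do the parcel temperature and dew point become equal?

T and T_d converge at 9.8 − 2 = 7.8°C per km
Height above start = (4.86 − (-0.6)) / 7.8 = 0.7 km
LCL altitude = 600 m + 700 m = 1300 m

1300 m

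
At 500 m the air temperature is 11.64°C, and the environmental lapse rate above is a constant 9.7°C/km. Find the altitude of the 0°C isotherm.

1700 m

Height above start = (11.64 − 0) / 9.7 = 1.2 km
Altitude = 500 m + 1200 m = 1700 m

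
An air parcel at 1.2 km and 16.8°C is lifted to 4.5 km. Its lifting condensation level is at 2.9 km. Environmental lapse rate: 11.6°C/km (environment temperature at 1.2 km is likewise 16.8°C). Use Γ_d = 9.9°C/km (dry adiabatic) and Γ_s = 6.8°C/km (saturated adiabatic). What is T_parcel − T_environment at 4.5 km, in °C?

+10.57°C (parcel warmer than environment)

Parcel:
  1200 → 2900 m (dry, 9.9°C/km): ΔT = -9.9 × 1.7 = -16.83°C → T = -0.03°C
  2900 → 4500 m (saturated, 6.8°C/km): ΔT = -6.8 × 1.6 = -10.88°C → T = -10.91°C
Environment:
  1200 → 4500 m (environment, 11.6°C/km): ΔT = -11.6 × 3.3 = -38.28°C → T = -21.48°C
T_parcel − T_env = -10.91 − (-21.48) = +10.57°C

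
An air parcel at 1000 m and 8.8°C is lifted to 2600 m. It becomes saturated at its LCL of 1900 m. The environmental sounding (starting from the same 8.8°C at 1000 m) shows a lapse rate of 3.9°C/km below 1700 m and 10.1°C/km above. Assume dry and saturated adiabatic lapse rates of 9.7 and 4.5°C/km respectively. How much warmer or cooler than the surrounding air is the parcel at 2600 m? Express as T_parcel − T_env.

-0.06°C (parcel cooler than environment)

Parcel:
  1000–1900 m, dry: Δz = 0.9 km ⇒ ΔT = -8.73°C; T = 0.07°C
  1900–2600 m, saturated: Δz = 0.7 km ⇒ ΔT = -3.15°C; T = -3.08°C
Environment:
  1000–1700 m, environment, lower layer: Δz = 0.7 km ⇒ ΔT = -2.73°C; T = 6.07°C
  1700–2600 m, environment, upper layer: Δz = 0.9 km ⇒ ΔT = -9.09°C; T = -3.02°C
T_parcel − T_env = -3.08 − (-3.02) = -0.06°C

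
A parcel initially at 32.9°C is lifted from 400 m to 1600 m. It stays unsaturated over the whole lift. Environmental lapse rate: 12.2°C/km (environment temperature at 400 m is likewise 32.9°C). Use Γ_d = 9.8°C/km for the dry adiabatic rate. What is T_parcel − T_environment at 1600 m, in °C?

Parcel:
  400–1600 m, dry: Δz = 1.2 km ⇒ ΔT = -11.76°C; T = 21.14°C
Environment:
  400–1600 m, environment: Δz = 1.2 km ⇒ ΔT = -14.64°C; T = 18.26°C
T_parcel − T_env = 21.14 − 18.26 = +2.88°C

+2.88°C (parcel warmer than environment)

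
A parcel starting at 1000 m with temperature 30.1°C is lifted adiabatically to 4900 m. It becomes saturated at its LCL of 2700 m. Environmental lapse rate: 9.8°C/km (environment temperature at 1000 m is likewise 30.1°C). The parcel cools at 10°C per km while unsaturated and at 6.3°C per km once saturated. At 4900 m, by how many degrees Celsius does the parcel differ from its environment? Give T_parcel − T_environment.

+7.36°C (parcel warmer than environment)

Parcel:
  1000 → 2700 m (dry, 10°C/km): ΔT = -10 × 1.7 = -17°C → T = 13.1°C
  2700 → 4900 m (saturated, 6.3°C/km): ΔT = -6.3 × 2.2 = -13.86°C → T = -0.76°C
Environment:
  1000 → 4900 m (environment, 9.8°C/km): ΔT = -9.8 × 3.9 = -38.22°C → T = -8.12°C
T_parcel − T_env = -0.76 − (-8.12) = +7.36°C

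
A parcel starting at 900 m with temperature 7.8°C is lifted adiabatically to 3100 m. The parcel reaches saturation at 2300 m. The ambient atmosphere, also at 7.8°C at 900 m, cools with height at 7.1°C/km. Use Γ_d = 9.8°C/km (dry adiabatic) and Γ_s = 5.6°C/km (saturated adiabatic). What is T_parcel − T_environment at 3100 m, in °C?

-2.58°C (parcel cooler than environment)

Parcel:
  900 → 2300 m (dry, 9.8°C/km): ΔT = -9.8 × 1.4 = -13.72°C → T = -5.92°C
  2300 → 3100 m (saturated, 5.6°C/km): ΔT = -5.6 × 0.8 = -4.48°C → T = -10.4°C
Environment:
  900 → 3100 m (environment, 7.1°C/km): ΔT = -7.1 × 2.2 = -15.62°C → T = -7.82°C
T_parcel − T_env = -10.4 − (-7.82) = -2.58°C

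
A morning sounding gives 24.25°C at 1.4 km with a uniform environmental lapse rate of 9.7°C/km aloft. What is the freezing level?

3.9 km

Height above start = (24.25 − 0) / 9.7 = 2.5 km
Altitude = 1400 m + 2500 m = 3900 m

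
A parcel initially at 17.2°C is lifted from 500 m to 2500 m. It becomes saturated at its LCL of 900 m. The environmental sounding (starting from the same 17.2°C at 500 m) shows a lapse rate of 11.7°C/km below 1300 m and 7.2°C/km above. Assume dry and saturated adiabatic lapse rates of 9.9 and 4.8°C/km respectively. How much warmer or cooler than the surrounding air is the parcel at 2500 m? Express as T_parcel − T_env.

Parcel:
  Dry to 900 m: -9.9 × 0.4 km = -3.96°C, so T = 13.24°C.
  Saturated to 2500 m: -4.8 × 1.6 km = -7.68°C, so T = 5.56°C.
Environment:
  Environment, lower layer to 1300 m: -11.7 × 0.8 km = -9.36°C, so T = 7.84°C.
  Environment, upper layer to 2500 m: -7.2 × 1.2 km = -8.64°C, so T = -0.8°C.
T_parcel − T_env = 5.56 − (-0.8) = +6.36°C

+6.36°C (parcel warmer than environment)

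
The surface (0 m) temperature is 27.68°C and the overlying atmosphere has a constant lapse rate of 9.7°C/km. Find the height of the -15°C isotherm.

4400 m

Height above start = (27.68 − (-15)) / 9.7 = 4.4 km
Altitude = 0 m + 4400 m = 4400 m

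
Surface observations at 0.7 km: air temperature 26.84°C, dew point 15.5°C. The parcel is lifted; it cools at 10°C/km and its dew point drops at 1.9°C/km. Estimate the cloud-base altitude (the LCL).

T and T_d converge at 10 − 1.9 = 8.1°C per km
Height above start = (26.84 − 15.5) / 8.1 = 1.4 km
LCL altitude = 700 m + 1400 m = 2100 m

2.1 km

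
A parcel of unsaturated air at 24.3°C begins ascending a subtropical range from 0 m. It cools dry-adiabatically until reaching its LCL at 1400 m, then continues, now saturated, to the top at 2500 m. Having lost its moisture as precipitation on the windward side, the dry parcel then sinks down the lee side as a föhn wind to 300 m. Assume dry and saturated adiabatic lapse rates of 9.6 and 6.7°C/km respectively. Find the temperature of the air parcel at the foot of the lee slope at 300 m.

24.61°C

0–1400 m, dry: Δz = 1.4 km ⇒ ΔT = -13.44°C; T = 10.86°C
1400–2500 m, saturated: Δz = 1.1 km ⇒ ΔT = -7.37°C; T = 3.49°C
2500–300 m, dry descent: Δz = 2.2 km ⇒ ΔT = +21.12°C; T = 24.61°C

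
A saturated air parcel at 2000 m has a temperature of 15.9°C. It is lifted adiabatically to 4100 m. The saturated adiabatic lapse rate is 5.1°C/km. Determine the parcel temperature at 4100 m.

2000 → 4100 m (saturated adiabatic, 5.1°C/km): ΔT = -5.1 × 2.1 = -10.71°C → T = 5.19°C

5.19°C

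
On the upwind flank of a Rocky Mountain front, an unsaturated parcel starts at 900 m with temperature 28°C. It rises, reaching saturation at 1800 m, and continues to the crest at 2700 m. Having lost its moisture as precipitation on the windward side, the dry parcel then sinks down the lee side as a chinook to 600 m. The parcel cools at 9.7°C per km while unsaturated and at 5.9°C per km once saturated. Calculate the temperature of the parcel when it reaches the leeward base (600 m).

34.33°C

900–1800 m, dry: Δz = 0.9 km ⇒ ΔT = -8.73°C; T = 19.27°C
1800–2700 m, saturated: Δz = 0.9 km ⇒ ΔT = -5.31°C; T = 13.96°C
2700–600 m, dry descent: Δz = 2.1 km ⇒ ΔT = +20.37°C; T = 34.33°C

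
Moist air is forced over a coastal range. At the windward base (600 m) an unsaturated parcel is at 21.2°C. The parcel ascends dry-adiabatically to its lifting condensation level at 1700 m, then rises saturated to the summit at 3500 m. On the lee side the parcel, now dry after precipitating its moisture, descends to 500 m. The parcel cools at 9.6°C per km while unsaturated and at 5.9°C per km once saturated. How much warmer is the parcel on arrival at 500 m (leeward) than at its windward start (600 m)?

+7.62°C

600 → 1700 m (dry, 9.6°C/km): ΔT = -9.6 × 1.1 = -10.56°C → T = 10.64°C
1700 → 3500 m (saturated, 5.9°C/km): ΔT = -5.9 × 1.8 = -10.62°C → T = 0.02°C
3500 → 500 m (dry descent, 9.6°C/km): ΔT = +9.6 × 3 = +28.8°C → T = 28.82°C
Net change vs windward start: 28.82 − 21.2 = +7.62°C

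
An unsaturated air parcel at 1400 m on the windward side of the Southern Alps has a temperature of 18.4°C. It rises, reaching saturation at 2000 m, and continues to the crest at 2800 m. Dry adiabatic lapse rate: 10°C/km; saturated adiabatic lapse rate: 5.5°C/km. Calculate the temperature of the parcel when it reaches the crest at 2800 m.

From 1400 m to 2000 m (dry): cools by 10 × 0.6 = 6°C, giving 12.4°C.
From 2000 m to 2800 m (saturated): cools by 5.5 × 0.8 = 4.4°C, giving 8°C.

8°C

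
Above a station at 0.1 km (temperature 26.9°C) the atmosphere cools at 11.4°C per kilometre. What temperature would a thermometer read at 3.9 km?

-16.42°C

100–3900 m, environmental: Δz = 3.8 km ⇒ ΔT = -43.32°C; T = -16.42°C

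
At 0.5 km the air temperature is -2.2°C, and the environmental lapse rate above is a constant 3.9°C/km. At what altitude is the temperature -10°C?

2.5 km

Height above start = (-2.2 − (-10)) / 3.9 = 2 km
Altitude = 500 m + 2000 m = 2500 m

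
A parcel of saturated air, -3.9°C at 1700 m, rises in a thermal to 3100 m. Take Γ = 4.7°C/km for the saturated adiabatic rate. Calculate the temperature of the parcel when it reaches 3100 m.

From 1700 m to 3100 m (saturated adiabatic): cools by 4.7 × 1.4 = 6.58°C, giving -10.48°C.

-10.48°C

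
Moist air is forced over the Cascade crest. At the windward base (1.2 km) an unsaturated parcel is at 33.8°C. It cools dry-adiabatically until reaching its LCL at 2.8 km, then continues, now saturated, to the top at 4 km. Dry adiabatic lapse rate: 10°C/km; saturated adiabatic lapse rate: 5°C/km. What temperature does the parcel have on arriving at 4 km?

1200–2800 m, dry: Δz = 1.6 km ⇒ ΔT = -16°C; T = 17.8°C
2800–4000 m, saturated: Δz = 1.2 km ⇒ ΔT = -6°C; T = 11.8°C

11.8°C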